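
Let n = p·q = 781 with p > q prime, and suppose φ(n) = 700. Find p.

71

φ(n) = (p−1)(q−1) = n − (p+q) + 1, so p + q = 781 − 700 + 1 = 82.
p and q are the roots of t² − 82t + 781 = 0.
Discriminant: 82² − 4·781 = 6724 − 3124 = 3600; √3600 = 60.
q = (82 − 60)/2 = 11, p = (82 + 60)/2 = 71.
Check: 11 · 71 = 781.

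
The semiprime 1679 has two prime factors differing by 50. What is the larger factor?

73

Since p = q + 50, we have 1679 = q(q + 50), so q² + 50q − 1679 = 0.
Discriminant: 50² + 4·1679 = 2500 + 6716 = 9216; √9216 = 96.
q = (−50 + 96)/2 = 23, and p = q + 50 = 73.
Check: 23 · 73 = 1679.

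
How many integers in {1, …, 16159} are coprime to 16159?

13440

Factor: 16159 = 11 · 13 · 113.
φ(16159) = (11−1) · (13−1) · (113−1) = 10 · 12 · 112 = 13440.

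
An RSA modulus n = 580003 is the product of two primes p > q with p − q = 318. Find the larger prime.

937

Since p = q + 318, we have 580003 = q(q + 318), so q² + 318q − 580003 = 0.
Discriminant: 318² + 4·580003 = 101124 + 2320012 = 2421136; √2421136 = 1556.
q = (−318 + 1556)/2 = 619, and p = q + 318 = 937.
Check: 619 · 937 = 580003.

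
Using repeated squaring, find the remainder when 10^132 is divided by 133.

10^1 ≡ 10 (mod 133)
10^2 ≡ 10^2 = 100 ≡ 100 (mod 133)
10^4 ≡ 100^2 = 10000 ≡ 25 (mod 133)
10^8 ≡ 25^2 = 625 ≡ 93 (mod 133)
10^16 ≡ 93^2 = 8649 ≡ 4 (mod 133)
10^32 ≡ 4^2 = 16 ≡ 16 (mod 133)
10^64 ≡ 16^2 = 256 ≡ 123 (mod 133)
10^128 ≡ 123^2 = 15129 ≡ 100 (mod 133)
132 = 128 + 4 in binary powers of 2.
So 10^132 ≡ 100 · 25 ≡ 106 (mod 133).
Since 106 ≠ 1, base 10 is a Fermat witness: 133 is composite.

106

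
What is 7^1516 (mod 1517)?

107

7^1 ≡ 7 (mod 1517)
7^2 ≡ 7^2 = 49 ≡ 49 (mod 1517)
7^4 ≡ 49^2 = 2401 ≡ 884 (mod 1517)
7^8 ≡ 884^2 = 781456 ≡ 201 (mod 1517)
7^16 ≡ 201^2 = 40401 ≡ 959 (mod 1517)
7^32 ≡ 959^2 = 919681 ≡ 379 (mod 1517)
7^64 ≡ 379^2 = 143641 ≡ 1043 (mod 1517)
7^128 ≡ 1043^2 = 1087849 ≡ 160 (mod 1517)
7^256 ≡ 160^2 = 25600 ≡ 1328 (mod 1517)
7^512 ≡ 1328^2 = 1763584 ≡ 830 (mod 1517)
7^1024 ≡ 830^2 = 688900 ≡ 182 (mod 1517)
1516 = 1024 + 256 + 128 + 64 + 32 + 8 + 4 in binary powers of 2.
So 7^1516 ≡ 182 · 1328 · 160 · 1043 · 379 · 201 · 884 ≡ 107 (mod 1517).
Since 107 ≠ 1, base 7 is a Fermat witness: 1517 is composite.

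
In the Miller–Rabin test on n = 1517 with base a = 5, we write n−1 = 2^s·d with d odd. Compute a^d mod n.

402

1517 − 1 = 1516 = 2^2 · 379, so d = 379.
5^1 ≡ 5 (mod 1517)
5^2 ≡ 5^2 = 25 ≡ 25 (mod 1517)
5^4 ≡ 25^2 = 625 ≡ 625 (mod 1517)
5^8 ≡ 625^2 = 390625 ≡ 756 (mod 1517)
5^16 ≡ 756^2 = 571536 ≡ 1144 (mod 1517)
5^32 ≡ 1144^2 = 1308736 ≡ 1082 (mod 1517)
5^64 ≡ 1082^2 = 1170724 ≡ 1117 (mod 1517)
5^128 ≡ 1117^2 = 1247689 ≡ 715 (mod 1517)
5^256 ≡ 715^2 = 511225 ≡ 1513 (mod 1517)
379 = 256 + 64 + 32 + 16 + 8 + 2 + 1 in binary powers of 2.
So 5^379 ≡ 1513 · 1117 · 1082 · 1144 · 756 · 25 · 5 ≡ 402 (mod 1517).
Squaring chain: 402 → 802; never reaches −1, so base 5 is a Miller–Rabin witness that 1517 is composite.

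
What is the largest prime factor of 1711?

1711 = 29 · 59
59 is prime.
So 1711 = 29 · 59; the largest prime factor is 59.

59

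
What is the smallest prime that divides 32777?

73

32777 is odd.
Digit sum 26, not divisible by 3.
Ends in 7: not divisible by 5.
7: 32777 = 7·4682 + 3
11: 32777 = 11·2979 + 8
13: 32777 = 13·2521 + 4
17: 32777 = 17·1928 + 1
19: 32777 = 19·1725 + 2
23: 32777 = 23·1425 + 2
29: 32777 = 29·1130 + 7
31: 32777 = 31·1057 + 10
37: 32777 = 37·885 + 32
41: 32777 = 41·799 + 18
43: 32777 = 43·762 + 11
47: 32777 = 47·697 + 18
53: 32777 = 53·618 + 23
59: 32777 = 59·555 + 32
61: 32777 = 61·537 + 20
67: 32777 = 67·489 + 14
71: 32777 = 71·461 + 46
73: 32777 = 73·449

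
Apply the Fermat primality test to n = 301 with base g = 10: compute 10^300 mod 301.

78

10^1 ≡ 10 (mod 301)
10^2 ≡ 10^2 = 100 ≡ 100 (mod 301)
10^4 ≡ 100^2 = 10000 ≡ 67 (mod 301)
10^8 ≡ 67^2 = 4489 ≡ 275 (mod 301)
10^16 ≡ 275^2 = 75625 ≡ 74 (mod 301)
10^32 ≡ 74^2 = 5476 ≡ 58 (mod 301)
10^64 ≡ 58^2 = 3364 ≡ 53 (mod 301)
10^128 ≡ 53^2 = 2809 ≡ 100 (mod 301)
10^256 ≡ 100^2 = 10000 ≡ 67 (mod 301)
300 = 256 + 32 + 8 + 4 in binary powers of 2.
So 10^300 ≡ 67 · 58 · 275 · 67 ≡ 78 (mod 301).
Since 78 ≠ 1, base 10 is a Fermat witness: 301 is composite.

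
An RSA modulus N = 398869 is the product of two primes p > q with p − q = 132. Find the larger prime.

701

Since p = q + 132, we have 398869 = q(q + 132), so q² + 132q − 398869 = 0.
Discriminant: 132² + 4·398869 = 17424 + 1595476 = 1612900; √1612900 = 1270.
q = (−132 + 1270)/2 = 569, and p = q + 132 = 701.
Check: 569 · 701 = 398869.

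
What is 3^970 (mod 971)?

1

3^1 ≡ 3 (mod 971)
3^2 ≡ 3^2 = 9 ≡ 9 (mod 971)
3^4 ≡ 9^2 = 81 ≡ 81 (mod 971)
3^8 ≡ 81^2 = 6561 ≡ 735 (mod 971)
3^16 ≡ 735^2 = 540225 ≡ 349 (mod 971)
3^32 ≡ 349^2 = 121801 ≡ 426 (mod 971)
3^64 ≡ 426^2 = 181476 ≡ 870 (mod 971)
3^128 ≡ 870^2 = 756900 ≡ 491 (mod 971)
3^256 ≡ 491^2 = 241081 ≡ 273 (mod 971)
3^512 ≡ 273^2 = 74529 ≡ 733 (mod 971)
970 = 512 + 256 + 128 + 64 + 8 + 2 in binary powers of 2.
So 3^970 ≡ 733 · 273 · 491 · 870 · 735 · 9 ≡ 1 (mod 971).
Since the result is 1, base 3 gives no evidence that 971 is composite.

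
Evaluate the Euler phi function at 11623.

11368

Factor: 11623 = 59 · 197.
φ(11623) = (59−1) · (197−1) = 58 · 196 = 11368.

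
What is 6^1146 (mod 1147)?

776

6^1 ≡ 6 (mod 1147)
6^2 ≡ 6^2 = 36 ≡ 36 (mod 1147)
6^4 ≡ 36^2 = 1296 ≡ 149 (mod 1147)
6^8 ≡ 149^2 = 22201 ≡ 408 (mod 1147)
6^16 ≡ 408^2 = 166464 ≡ 149 (mod 1147)
6^32 ≡ 149^2 = 22201 ≡ 408 (mod 1147)
6^64 ≡ 408^2 = 166464 ≡ 149 (mod 1147)
6^128 ≡ 149^2 = 22201 ≡ 408 (mod 1147)
6^256 ≡ 408^2 = 166464 ≡ 149 (mod 1147)
6^512 ≡ 149^2 = 22201 ≡ 408 (mod 1147)
6^1024 ≡ 408^2 = 166464 ≡ 149 (mod 1147)
1146 = 1024 + 64 + 32 + 16 + 8 + 2 in binary powers of 2.
So 6^1146 ≡ 149 · 149 · 408 · 149 · 408 · 36 ≡ 776 (mod 1147).
Since 776 ≠ 1, base 6 is a Fermat witness: 1147 is composite.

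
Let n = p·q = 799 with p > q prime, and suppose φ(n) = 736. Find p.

φ(n) = (p−1)(q−1) = n − (p+q) + 1, so p + q = 799 − 736 + 1 = 64.
p and q are the roots of t² − 64t + 799 = 0.
Discriminant: 64² − 4·799 = 4096 − 3196 = 900; √900 = 30.
q = (64 − 30)/2 = 17, p = (64 + 30)/2 = 47.
Check: 17 · 47 = 799.

47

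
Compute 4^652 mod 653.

4^1 ≡ 4 (mod 653)
4^2 ≡ 4^2 = 16 ≡ 16 (mod 653)
4^4 ≡ 16^2 = 256 ≡ 256 (mod 653)
4^8 ≡ 256^2 = 65536 ≡ 236 (mod 653)
4^16 ≡ 236^2 = 55696 ≡ 191 (mod 653)
4^32 ≡ 191^2 = 36481 ≡ 566 (mod 653)
4^64 ≡ 566^2 = 320356 ≡ 386 (mod 653)
4^128 ≡ 386^2 = 148996 ≡ 112 (mod 653)
4^256 ≡ 112^2 = 12544 ≡ 137 (mod 653)
4^512 ≡ 137^2 = 18769 ≡ 485 (mod 653)
652 = 512 + 128 + 8 + 4 in binary powers of 2.
So 4^652 ≡ 485 · 112 · 236 · 256 ≡ 1 (mod 653).
Since the result is 1, base 4 gives no evidence that 653 is composite.

1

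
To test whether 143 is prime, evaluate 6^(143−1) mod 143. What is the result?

69

6^1 ≡ 6 (mod 143)
6^2 ≡ 6^2 = 36 ≡ 36 (mod 143)
6^4 ≡ 36^2 = 1296 ≡ 9 (mod 143)
6^8 ≡ 9^2 = 81 ≡ 81 (mod 143)
6^16 ≡ 81^2 = 6561 ≡ 126 (mod 143)
6^32 ≡ 126^2 = 15876 ≡ 3 (mod 143)
6^64 ≡ 3^2 = 9 ≡ 9 (mod 143)
6^128 ≡ 9^2 = 81 ≡ 81 (mod 143)
142 = 128 + 8 + 4 + 2 in binary powers of 2.
So 6^142 ≡ 81 · 81 · 9 · 36 ≡ 69 (mod 143).
Since 69 ≠ 1, base 6 is a Fermat witness: 143 is composite.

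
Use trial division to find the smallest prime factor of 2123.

11

2123 is odd.
Digit sum 8, not divisible by 3.
Ends in 3: not divisible by 5.
7: 2123 = 7·303 + 2
11: 2123 = 11·193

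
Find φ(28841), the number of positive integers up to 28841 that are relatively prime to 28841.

28500

Factor: 28841 = 151 · 191.
φ(28841) = (151−1) · (191−1) = 150 · 190 = 28500.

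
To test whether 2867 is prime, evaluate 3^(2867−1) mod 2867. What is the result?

1095

3^1 ≡ 3 (mod 2867)
3^2 ≡ 3^2 = 9 ≡ 9 (mod 2867)
3^4 ≡ 9^2 = 81 ≡ 81 (mod 2867)
3^8 ≡ 81^2 = 6561 ≡ 827 (mod 2867)
3^16 ≡ 827^2 = 683929 ≡ 1583 (mod 2867)
3^32 ≡ 1583^2 = 2505889 ≡ 131 (mod 2867)
3^64 ≡ 131^2 = 17161 ≡ 2826 (mod 2867)
3^128 ≡ 2826^2 = 7986276 ≡ 1681 (mod 2867)
3^256 ≡ 1681^2 = 2825761 ≡ 1766 (mod 2867)
3^512 ≡ 1766^2 = 3118756 ≡ 2327 (mod 2867)
3^1024 ≡ 2327^2 = 5414929 ≡ 2033 (mod 2867)
3^2048 ≡ 2033^2 = 4133089 ≡ 1742 (mod 2867)
2866 = 2048 + 512 + 256 + 32 + 16 + 2 in binary powers of 2.
So 3^2866 ≡ 1742 · 2327 · 1766 · 131 · 1583 · 9 ≡ 1095 (mod 2867).
Since 1095 ≠ 1, base 3 is a Fermat witness: 2867 is composite.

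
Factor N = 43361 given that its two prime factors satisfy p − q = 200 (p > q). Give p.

331

Since p = q + 200, we have 43361 = q(q + 200), so q² + 200q − 43361 = 0.
Discriminant: 200² + 4·43361 = 40000 + 173444 = 213444; √213444 = 462.
q = (−200 + 462)/2 = 131, and p = q + 200 = 331.
Check: 131 · 331 = 43361.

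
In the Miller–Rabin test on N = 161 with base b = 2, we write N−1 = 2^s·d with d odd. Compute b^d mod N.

32

161 − 1 = 160 = 2^5 · 5, so d = 5.
2^1 ≡ 2 (mod 161)
2^2 ≡ 2^2 = 4 ≡ 4 (mod 161)
2^4 ≡ 4^2 = 16 ≡ 16 (mod 161)
5 = 4 + 1 in binary powers of 2.
So 2^5 ≡ 16 · 2 ≡ 32 (mod 161).
Squaring chain: 32 → 58 → 144 → 128 → 123; never reaches −1, so base 2 is a Miller–Rabin witness that 161 is composite.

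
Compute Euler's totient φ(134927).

Factor: 134927 = 13 · 97 · 107.
φ(134927) = (13−1) · (97−1) · (107−1) = 12 · 96 · 106 = 122112.

122112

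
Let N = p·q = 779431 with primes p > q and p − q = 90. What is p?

929

Since p = q + 90, we have 779431 = q(q + 90), so q² + 90q − 779431 = 0.
Discriminant: 90² + 4·779431 = 8100 + 3117724 = 3125824; √3125824 = 1768.
q = (−90 + 1768)/2 = 839, and p = q + 90 = 929.
Check: 839 · 929 = 779431.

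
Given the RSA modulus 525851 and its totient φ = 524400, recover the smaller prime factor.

691

φ(n) = (p−1)(q−1) = n − (p+q) + 1, so p + q = 525851 − 524400 + 1 = 1452.
p and q are the roots of t² − 1452t + 525851 = 0.
Discriminant: 1452² − 4·525851 = 2108304 − 2103404 = 4900; √4900 = 70.
q = (1452 − 70)/2 = 691, p = (1452 + 70)/2 = 761.
Check: 691 · 761 = 525851.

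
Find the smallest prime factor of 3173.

3173 is odd.
Digit sum 14, not divisible by 3.
Ends in 3: not divisible by 5.
7: 3173 = 7·453 + 2
11: 3173 = 11·288 + 5
13: 3173 = 13·244 + 1
17: 3173 = 17·186 + 11
19: 3173 = 19·167

19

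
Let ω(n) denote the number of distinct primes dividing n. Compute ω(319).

319 = 11 · 29
319 = 11 · 29, which has 2 distinct prime factors.

2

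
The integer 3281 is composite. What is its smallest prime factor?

17

3281 is odd.
Digit sum 14, not divisible by 3.
Ends in 1: not divisible by 5.
7: 3281 = 7·468 + 5
11: 3281 = 11·298 + 3
13: 3281 = 13·252 + 5
17: 3281 = 17·193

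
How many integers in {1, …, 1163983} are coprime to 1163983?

1119744

Factor: 1163983 = 37 · 163 · 193.
φ(1163983) = (37−1) · (163−1) · (193−1) = 36 · 162 · 192 = 1119744.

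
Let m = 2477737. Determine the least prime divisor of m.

2477737 is odd.
Digit sum 37, not divisible by 3.
Ends in 7: not divisible by 5.
7: 2477737 = 7·353962 + 3
11: 2477737 = 11·225248 + 9
13: 2477737 = 13·190595 + 2
17: 2477737 = 17·145749 + 4
19: 2477737 = 19·130407 + 4
23: 2477737 = 23·107727 + 16
29: 2477737 = 29·85439 + 6
31: 2477737 = 31·79927

31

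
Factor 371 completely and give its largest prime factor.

53

371 = 7 · 53
53 is prime.
So 371 = 7 · 53; the largest prime factor is 53.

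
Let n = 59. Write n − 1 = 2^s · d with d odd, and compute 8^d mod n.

58

59 − 1 = 58 = 2^1 · 29, so d = 29.
8^1 ≡ 8 (mod 59)
8^2 ≡ 8^2 = 64 ≡ 5 (mod 59)
8^4 ≡ 5^2 = 25 ≡ 25 (mod 59)
8^8 ≡ 25^2 = 625 ≡ 35 (mod 59)
8^16 ≡ 35^2 = 1225 ≡ 45 (mod 59)
29 = 16 + 8 + 4 + 1 in binary powers of 2.
So 8^29 ≡ 45 · 35 · 25 · 8 ≡ 58 (mod 59).
Since 8^d ≡ 58 (mod 59), base 8 does not prove 59 composite.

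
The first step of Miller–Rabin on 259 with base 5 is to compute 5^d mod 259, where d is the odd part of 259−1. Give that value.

97

259 − 1 = 258 = 2^1 · 129, so d = 129.
5^1 ≡ 5 (mod 259)
5^2 ≡ 5^2 = 25 ≡ 25 (mod 259)
5^4 ≡ 25^2 = 625 ≡ 107 (mod 259)
5^8 ≡ 107^2 = 11449 ≡ 53 (mod 259)
5^16 ≡ 53^2 = 2809 ≡ 219 (mod 259)
5^32 ≡ 219^2 = 47961 ≡ 46 (mod 259)
5^64 ≡ 46^2 = 2116 ≡ 44 (mod 259)
5^128 ≡ 44^2 = 1936 ≡ 123 (mod 259)
129 = 128 + 1 in binary powers of 2.
So 5^129 ≡ 123 · 5 ≡ 97 (mod 259).
Squaring chain: 97; never reaches −1, so base 5 is a Miller–Rabin witness that 259 is composite.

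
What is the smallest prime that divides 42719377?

89

42719377 is odd.
Digit sum 40, not divisible by 3.
Ends in 7: not divisible by 5.
7: 42719377 = 7·6102768 + 1
11: 42719377 = 11·3883579 + 8
13: 42719377 = 13·3286105 + 12
17: 42719377 = 17·2512904 + 9
19: 42719377 = 19·2248388 + 5
23: 42719377 = 23·1857364 + 5
29: 42719377 = 29·1473081 + 28
31: 42719377 = 31·1378044 + 13
37: 42719377 = 37·1154577 + 28
41: 42719377 = 41·1041936 + 1
43: 42719377 = 43·993473 + 38
47: 42719377 = 47·908922 + 43
53: 42719377 = 53·806025 + 52
59: 42719377 = 59·724057 + 14
61: 42719377 = 61·700317 + 40
67: 42719377 = 67·637602 + 43
71: 42719377 = 71·601681 + 26
73: 42719377 = 73·585196 + 69
79: 42719377 = 79·540751 + 48
83: 42719377 = 83·514691 + 24
89: 42719377 = 89·479993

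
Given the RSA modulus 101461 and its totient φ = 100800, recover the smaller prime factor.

241

φ(n) = (p−1)(q−1) = n − (p+q) + 1, so p + q = 101461 − 100800 + 1 = 662.
p and q are the roots of t² − 662t + 101461 = 0.
Discriminant: 662² − 4·101461 = 438244 − 405844 = 32400; √32400 = 180.
q = (662 − 180)/2 = 241, p = (662 + 180)/2 = 421.
Check: 241 · 421 = 101461.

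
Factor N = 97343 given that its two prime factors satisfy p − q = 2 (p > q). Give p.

313

Since p = q + 2, we have 97343 = q(q + 2), so q² + 2q − 97343 = 0.
Discriminant: 2² + 4·97343 = 4 + 389372 = 389376; √389376 = 624.
q = (−2 + 624)/2 = 311, and p = q + 2 = 313.
Check: 311 · 313 = 97343.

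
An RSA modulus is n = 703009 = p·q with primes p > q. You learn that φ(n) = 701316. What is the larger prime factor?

967

φ(n) = (p−1)(q−1) = n − (p+q) + 1, so p + q = 703009 − 701316 + 1 = 1694.
p and q are the roots of t² − 1694t + 703009 = 0.
Discriminant: 1694² − 4·703009 = 2869636 − 2812036 = 57600; √57600 = 240.
q = (1694 − 240)/2 = 727, p = (1694 + 240)/2 = 967.
Check: 727 · 967 = 703009.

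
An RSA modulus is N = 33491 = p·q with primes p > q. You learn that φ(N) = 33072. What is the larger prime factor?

313

φ(n) = (p−1)(q−1) = n − (p+q) + 1, so p + q = 33491 − 33072 + 1 = 420.
p and q are the roots of t² − 420t + 33491 = 0.
Discriminant: 420² − 4·33491 = 176400 − 133964 = 42436; √42436 = 206.
q = (420 − 206)/2 = 107, p = (420 + 206)/2 = 313.
Check: 107 · 313 = 33491.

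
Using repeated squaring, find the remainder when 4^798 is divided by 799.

747

4^1 ≡ 4 (mod 799)
4^2 ≡ 4^2 = 16 ≡ 16 (mod 799)
4^4 ≡ 16^2 = 256 ≡ 256 (mod 799)
4^8 ≡ 256^2 = 65536 ≡ 18 (mod 799)
4^16 ≡ 18^2 = 324 ≡ 324 (mod 799)
4^32 ≡ 324^2 = 104976 ≡ 307 (mod 799)
4^64 ≡ 307^2 = 94249 ≡ 766 (mod 799)
4^128 ≡ 766^2 = 586756 ≡ 290 (mod 799)
4^256 ≡ 290^2 = 84100 ≡ 205 (mod 799)
4^512 ≡ 205^2 = 42025 ≡ 477 (mod 799)
798 = 512 + 256 + 16 + 8 + 4 + 2 in binary powers of 2.
So 4^798 ≡ 477 · 205 · 324 · 18 · 256 · 16 ≡ 747 (mod 799).
Since 747 ≠ 1, base 4 is a Fermat witness: 799 is composite.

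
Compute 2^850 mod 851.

2^1 ≡ 2 (mod 851)
2^2 ≡ 2^2 = 4 ≡ 4 (mod 851)
2^4 ≡ 4^2 = 16 ≡ 16 (mod 851)
2^8 ≡ 16^2 = 256 ≡ 256 (mod 851)
2^16 ≡ 256^2 = 65536 ≡ 9 (mod 851)
2^32 ≡ 9^2 = 81 ≡ 81 (mod 851)
2^64 ≡ 81^2 = 6561 ≡ 604 (mod 851)
2^128 ≡ 604^2 = 364816 ≡ 588 (mod 851)
2^256 ≡ 588^2 = 345744 ≡ 238 (mod 851)
2^512 ≡ 238^2 = 56644 ≡ 478 (mod 851)
850 = 512 + 256 + 64 + 16 + 2 in binary powers of 2.
So 2^850 ≡ 478 · 238 · 604 · 9 · 4 ≡ 169 (mod 851).
Since 169 ≠ 1, base 2 is a Fermat witness: 851 is composite.

169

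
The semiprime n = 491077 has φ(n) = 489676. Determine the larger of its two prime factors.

719

φ(n) = (p−1)(q−1) = n − (p+q) + 1, so p + q = 491077 − 489676 + 1 = 1402.
p and q are the roots of t² − 1402t + 491077 = 0.
Discriminant: 1402² − 4·491077 = 1965604 − 1964308 = 1296; √1296 = 36.
q = (1402 − 36)/2 = 683, p = (1402 + 36)/2 = 719.
Check: 683 · 719 = 491077.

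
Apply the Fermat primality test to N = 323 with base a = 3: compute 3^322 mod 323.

264

3^1 ≡ 3 (mod 323)
3^2 ≡ 3^2 = 9 ≡ 9 (mod 323)
3^4 ≡ 9^2 = 81 ≡ 81 (mod 323)
3^8 ≡ 81^2 = 6561 ≡ 101 (mod 323)
3^16 ≡ 101^2 = 10201 ≡ 188 (mod 323)
3^32 ≡ 188^2 = 35344 ≡ 137 (mod 323)
3^64 ≡ 137^2 = 18769 ≡ 35 (mod 323)
3^128 ≡ 35^2 = 1225 ≡ 256 (mod 323)
3^256 ≡ 256^2 = 65536 ≡ 290 (mod 323)
322 = 256 + 64 + 2 in binary powers of 2.
So 3^322 ≡ 290 · 35 · 9 ≡ 264 (mod 323).
Since 264 ≠ 1, base 3 is a Fermat witness: 323 is composite.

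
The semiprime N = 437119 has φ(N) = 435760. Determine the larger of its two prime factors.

φ(n) = (p−1)(q−1) = n − (p+q) + 1, so p + q = 437119 − 435760 + 1 = 1360.
p and q are the roots of t² − 1360t + 437119 = 0.
Discriminant: 1360² − 4·437119 = 1849600 − 1748476 = 101124; √101124 = 318.
q = (1360 − 318)/2 = 521, p = (1360 + 318)/2 = 839.
Check: 521 · 839 = 437119.

839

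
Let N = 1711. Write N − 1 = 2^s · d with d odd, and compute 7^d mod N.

1711 − 1 = 1710 = 2^1 · 855, so d = 855.
7^1 ≡ 7 (mod 1711)
7^2 ≡ 7^2 = 49 ≡ 49 (mod 1711)
7^4 ≡ 49^2 = 2401 ≡ 690 (mod 1711)
7^8 ≡ 690^2 = 476100 ≡ 442 (mod 1711)
7^16 ≡ 442^2 = 195364 ≡ 310 (mod 1711)
7^32 ≡ 310^2 = 96100 ≡ 284 (mod 1711)
7^64 ≡ 284^2 = 80656 ≡ 239 (mod 1711)
7^128 ≡ 239^2 = 57121 ≡ 658 (mod 1711)
7^256 ≡ 658^2 = 432964 ≡ 81 (mod 1711)
7^512 ≡ 81^2 = 6561 ≡ 1428 (mod 1711)
855 = 512 + 256 + 64 + 16 + 4 + 2 + 1 in binary powers of 2.
So 7^855 ≡ 1428 · 81 · 239 · 310 · 690 · 49 · 7 ≡ 500 (mod 1711).
Squaring chain: 500; never reaches −1, so base 7 is a Miller–Rabin witness that 1711 is composite.

500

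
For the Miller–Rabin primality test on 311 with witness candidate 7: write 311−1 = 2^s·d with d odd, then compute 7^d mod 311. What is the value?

311 − 1 = 310 = 2^1 · 155, so d = 155.
7^1 ≡ 7 (mod 311)
7^2 ≡ 7^2 = 49 ≡ 49 (mod 311)
7^4 ≡ 49^2 = 2401 ≡ 224 (mod 311)
7^8 ≡ 224^2 = 50176 ≡ 105 (mod 311)
7^16 ≡ 105^2 = 11025 ≡ 140 (mod 311)
7^32 ≡ 140^2 = 19600 ≡ 7 (mod 311)
7^64 ≡ 7^2 = 49 ≡ 49 (mod 311)
7^128 ≡ 49^2 = 2401 ≡ 224 (mod 311)
155 = 128 + 16 + 8 + 2 + 1 in binary powers of 2.
So 7^155 ≡ 224 · 140 · 105 · 49 · 7 ≡ 1 (mod 311).
Since 7^d ≡ 1 (mod 311), base 7 does not prove 311 composite.

1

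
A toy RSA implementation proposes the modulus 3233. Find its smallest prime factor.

53

3233 is odd.
Digit sum 11, not divisible by 3.
Ends in 3: not divisible by 5.
7: 3233 = 7·461 + 6
11: 3233 = 11·293 + 10
13: 3233 = 13·248 + 9
17: 3233 = 17·190 + 3
19: 3233 = 19·170 + 3
23: 3233 = 23·140 + 13
29: 3233 = 29·111 + 14
31: 3233 = 31·104 + 9
37: 3233 = 37·87 + 14
41: 3233 = 41·78 + 35
43: 3233 = 43·75 + 8
47: 3233 = 47·68 + 37
53: 3233 = 53·61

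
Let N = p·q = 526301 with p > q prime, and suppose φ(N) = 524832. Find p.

φ(n) = (p−1)(q−1) = n − (p+q) + 1, so p + q = 526301 − 524832 + 1 = 1470.
p and q are the roots of t² − 1470t + 526301 = 0.
Discriminant: 1470² − 4·526301 = 2160900 − 2105204 = 55696; √55696 = 236.
q = (1470 − 236)/2 = 617, p = (1470 + 236)/2 = 853.
Check: 617 · 853 = 526301.

853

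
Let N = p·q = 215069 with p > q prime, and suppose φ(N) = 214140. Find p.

φ(n) = (p−1)(q−1) = n − (p+q) + 1, so p + q = 215069 − 214140 + 1 = 930.
p and q are the roots of t² − 930t + 215069 = 0.
Discriminant: 930² − 4·215069 = 864900 − 860276 = 4624; √4624 = 68.
q = (930 − 68)/2 = 431, p = (930 + 68)/2 = 499.
Check: 431 · 499 = 215069.

499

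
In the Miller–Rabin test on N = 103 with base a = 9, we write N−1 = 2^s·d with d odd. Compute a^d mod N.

103 − 1 = 102 = 2^1 · 51, so d = 51.
9^1 ≡ 9 (mod 103)
9^2 ≡ 9^2 = 81 ≡ 81 (mod 103)
9^4 ≡ 81^2 = 6561 ≡ 72 (mod 103)
9^8 ≡ 72^2 = 5184 ≡ 34 (mod 103)
9^16 ≡ 34^2 = 1156 ≡ 23 (mod 103)
9^32 ≡ 23^2 = 529 ≡ 14 (mod 103)
51 = 32 + 16 + 2 + 1 in binary powers of 2.
So 9^51 ≡ 14 · 23 · 81 · 9 ≡ 1 (mod 103).
Since 9^d ≡ 1 (mod 103), base 9 does not prove 103 composite.

1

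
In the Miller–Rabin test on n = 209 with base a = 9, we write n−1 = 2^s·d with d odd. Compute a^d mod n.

25

209 − 1 = 208 = 2^4 · 13, so d = 13.
9^1 ≡ 9 (mod 209)
9^2 ≡ 9^2 = 81 ≡ 81 (mod 209)
9^4 ≡ 81^2 = 6561 ≡ 82 (mod 209)
9^8 ≡ 82^2 = 6724 ≡ 36 (mod 209)
13 = 8 + 4 + 1 in binary powers of 2.
So 9^13 ≡ 36 · 82 · 9 ≡ 25 (mod 209).
Squaring chain: 25 → 207 → 4 → 16; never reaches −1, so base 9 is a Miller–Rabin witness that 209 is composite.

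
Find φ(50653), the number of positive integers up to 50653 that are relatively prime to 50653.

49284

Factor: 50653 = 37^3.
φ(50653) = 37^2·(37−1) = 49284.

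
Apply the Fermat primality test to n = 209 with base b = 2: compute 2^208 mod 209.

2^1 ≡ 2 (mod 209)
2^2 ≡ 2^2 = 4 ≡ 4 (mod 209)
2^4 ≡ 4^2 = 16 ≡ 16 (mod 209)
2^8 ≡ 16^2 = 256 ≡ 47 (mod 209)
2^16 ≡ 47^2 = 2209 ≡ 119 (mod 209)
2^32 ≡ 119^2 = 14161 ≡ 158 (mod 209)
2^64 ≡ 158^2 = 24964 ≡ 93 (mod 209)
2^128 ≡ 93^2 = 8649 ≡ 80 (mod 209)
208 = 128 + 64 + 16 in binary powers of 2.
So 2^208 ≡ 80 · 93 · 119 ≡ 36 (mod 209).
Since 36 ≠ 1, base 2 is a Fermat witness: 209 is composite.

36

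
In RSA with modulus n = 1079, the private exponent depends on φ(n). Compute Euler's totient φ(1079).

Factor: 1079 = 13 · 83.
φ(1079) = (13−1) · (83−1) = 12 · 82 = 984.

984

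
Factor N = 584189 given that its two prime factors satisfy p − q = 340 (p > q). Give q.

613

Since p = q + 340, we have 584189 = q(q + 340), so q² + 340q − 584189 = 0.
Discriminant: 340² + 4·584189 = 115600 + 2336756 = 2452356; √2452356 = 1566.
q = (−340 + 1566)/2 = 613, and p = q + 340 = 953.
Check: 613 · 953 = 584189.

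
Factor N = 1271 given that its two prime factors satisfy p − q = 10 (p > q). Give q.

31

Since p = q + 10, we have 1271 = q(q + 10), so q² + 10q − 1271 = 0.
Discriminant: 10² + 4·1271 = 100 + 5084 = 5184; √5184 = 72.
q = (−10 + 72)/2 = 31, and p = q + 10 = 41.
Check: 31 · 41 = 1271.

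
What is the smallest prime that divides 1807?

13

1807 is odd.
Digit sum 16, not divisible by 3.
Ends in 7: not divisible by 5.
7: 1807 = 7·258 + 1
11: 1807 = 11·164 + 3
13: 1807 = 13·139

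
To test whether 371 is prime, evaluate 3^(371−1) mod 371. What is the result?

3^1 ≡ 3 (mod 371)
3^2 ≡ 3^2 = 9 ≡ 9 (mod 371)
3^4 ≡ 9^2 = 81 ≡ 81 (mod 371)
3^8 ≡ 81^2 = 6561 ≡ 254 (mod 371)
3^16 ≡ 254^2 = 64516 ≡ 333 (mod 371)
3^32 ≡ 333^2 = 110889 ≡ 331 (mod 371)
3^64 ≡ 331^2 = 109561 ≡ 116 (mod 371)
3^128 ≡ 116^2 = 13456 ≡ 100 (mod 371)
3^256 ≡ 100^2 = 10000 ≡ 354 (mod 371)
370 = 256 + 64 + 32 + 16 + 2 in binary powers of 2.
So 3^370 ≡ 354 · 116 · 331 · 333 · 9 ≡ 305 (mod 371).
Since 305 ≠ 1, base 3 is a Fermat witness: 371 is composite.

305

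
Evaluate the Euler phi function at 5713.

5488

Factor: 5713 = 29 · 197.
φ(5713) = (29−1) · (197−1) = 28 · 196 = 5488.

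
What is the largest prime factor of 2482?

2482 = 2 · 1241
1241 = 17 · 73
73 is prime.
So 2482 = 2 · 17 · 73; the largest prime factor is 73.

73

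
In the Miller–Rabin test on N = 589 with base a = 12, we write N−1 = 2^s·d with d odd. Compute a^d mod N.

151

589 − 1 = 588 = 2^2 · 147, so d = 147.
12^1 ≡ 12 (mod 589)
12^2 ≡ 12^2 = 144 ≡ 144 (mod 589)
12^4 ≡ 144^2 = 20736 ≡ 121 (mod 589)
12^8 ≡ 121^2 = 14641 ≡ 505 (mod 589)
12^16 ≡ 505^2 = 255025 ≡ 577 (mod 589)
12^32 ≡ 577^2 = 332929 ≡ 144 (mod 589)
12^64 ≡ 144^2 = 20736 ≡ 121 (mod 589)
12^128 ≡ 121^2 = 14641 ≡ 505 (mod 589)
147 = 128 + 16 + 2 + 1 in binary powers of 2.
So 12^147 ≡ 505 · 577 · 144 · 12 ≡ 151 (mod 589).
Squaring chain: 151 → 419; never reaches −1, so base 12 is a Miller–Rabin witness that 589 is composite.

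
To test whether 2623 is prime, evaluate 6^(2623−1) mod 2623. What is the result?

2237

6^1 ≡ 6 (mod 2623)
6^2 ≡ 6^2 = 36 ≡ 36 (mod 2623)
6^4 ≡ 36^2 = 1296 ≡ 1296 (mod 2623)
6^8 ≡ 1296^2 = 1679616 ≡ 896 (mod 2623)
6^16 ≡ 896^2 = 802816 ≡ 178 (mod 2623)
6^32 ≡ 178^2 = 31684 ≡ 208 (mod 2623)
6^64 ≡ 208^2 = 43264 ≡ 1296 (mod 2623)
6^128 ≡ 1296^2 = 1679616 ≡ 896 (mod 2623)
6^256 ≡ 896^2 = 802816 ≡ 178 (mod 2623)
6^512 ≡ 178^2 = 31684 ≡ 208 (mod 2623)
6^1024 ≡ 208^2 = 43264 ≡ 1296 (mod 2623)
6^2048 ≡ 1296^2 = 1679616 ≡ 896 (mod 2623)
2622 = 2048 + 512 + 32 + 16 + 8 + 4 + 2 in binary powers of 2.
So 6^2622 ≡ 896 · 208 · 208 · 178 · 896 · 1296 · 36 ≡ 2237 (mod 2623).
Since 2237 ≠ 1, base 6 is a Fermat witness: 2623 is composite.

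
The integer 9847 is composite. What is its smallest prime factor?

9847 is odd.
Digit sum 28, not divisible by 3.
Ends in 7: not divisible by 5.
7: 9847 = 7·1406 + 5
11: 9847 = 11·895 + 2
13: 9847 = 13·757 + 6
17: 9847 = 17·579 + 4
19: 9847 = 19·518 + 5
23: 9847 = 23·428 + 3
29: 9847 = 29·339 + 16
31: 9847 = 31·317 + 20
37: 9847 = 37·266 + 5
41: 9847 = 41·240 + 7
43: 9847 = 43·229

43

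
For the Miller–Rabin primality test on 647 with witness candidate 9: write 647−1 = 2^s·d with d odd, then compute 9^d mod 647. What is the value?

1

647 − 1 = 646 = 2^1 · 323, so d = 323.
9^1 ≡ 9 (mod 647)
9^2 ≡ 9^2 = 81 ≡ 81 (mod 647)
9^4 ≡ 81^2 = 6561 ≡ 91 (mod 647)
9^8 ≡ 91^2 = 8281 ≡ 517 (mod 647)
9^16 ≡ 517^2 = 267289 ≡ 78 (mod 647)
9^32 ≡ 78^2 = 6084 ≡ 261 (mod 647)
9^64 ≡ 261^2 = 68121 ≡ 186 (mod 647)
9^128 ≡ 186^2 = 34596 ≡ 305 (mod 647)
9^256 ≡ 305^2 = 93025 ≡ 504 (mod 647)
323 = 256 + 64 + 2 + 1 in binary powers of 2.
So 9^323 ≡ 504 · 186 · 81 · 9 ≡ 1 (mod 647).
Since 9^d ≡ 1 (mod 647), base 9 does not prove 647 composite.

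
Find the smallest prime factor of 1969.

11

1969 is odd.
Digit sum 25, not divisible by 3.
Ends in 9: not divisible by 5.
7: 1969 = 7·281 + 2
11: 1969 = 11·179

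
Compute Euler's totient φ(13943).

Factor: 13943 = 73 · 191.
φ(13943) = (73−1) · (191−1) = 72 · 190 = 13680.

13680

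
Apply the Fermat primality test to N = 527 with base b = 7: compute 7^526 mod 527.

7^1 ≡ 7 (mod 527)
7^2 ≡ 7^2 = 49 ≡ 49 (mod 527)
7^4 ≡ 49^2 = 2401 ≡ 293 (mod 527)
7^8 ≡ 293^2 = 85849 ≡ 475 (mod 527)
7^16 ≡ 475^2 = 225625 ≡ 69 (mod 527)
7^32 ≡ 69^2 = 4761 ≡ 18 (mod 527)
7^64 ≡ 18^2 = 324 ≡ 324 (mod 527)
7^128 ≡ 324^2 = 104976 ≡ 103 (mod 527)
7^256 ≡ 103^2 = 10609 ≡ 69 (mod 527)
7^512 ≡ 69^2 = 4761 ≡ 18 (mod 527)
526 = 512 + 8 + 4 + 2 in binary powers of 2.
So 7^526 ≡ 18 · 475 · 293 · 49 ≡ 348 (mod 527).
Since 348 ≠ 1, base 7 is a Fermat witness: 527 is composite.

348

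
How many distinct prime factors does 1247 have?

1247 = 29 · 43
1247 = 29 · 43, which has 2 distinct prime factors.

2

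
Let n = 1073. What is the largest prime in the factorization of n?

1073 = 29 · 37
37 is prime.
So 1073 = 29 · 37; the largest prime factor is 37.

37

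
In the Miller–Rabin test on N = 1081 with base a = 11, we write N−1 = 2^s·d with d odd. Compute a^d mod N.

1081 − 1 = 1080 = 2^3 · 135, so d = 135.
11^1 ≡ 11 (mod 1081)
11^2 ≡ 11^2 = 121 ≡ 121 (mod 1081)
11^4 ≡ 121^2 = 14641 ≡ 588 (mod 1081)
11^8 ≡ 588^2 = 345744 ≡ 905 (mod 1081)
11^16 ≡ 905^2 = 819025 ≡ 708 (mod 1081)
11^32 ≡ 708^2 = 501264 ≡ 761 (mod 1081)
11^64 ≡ 761^2 = 579121 ≡ 786 (mod 1081)
11^128 ≡ 786^2 = 617796 ≡ 545 (mod 1081)
135 = 128 + 4 + 2 + 1 in binary powers of 2.
So 11^135 ≡ 545 · 588 · 121 · 11 ≡ 1009 (mod 1081).
Squaring chain: 1009 → 860 → 196; never reaches −1, so base 11 is a Miller–Rabin witness that 1081 is composite.

1009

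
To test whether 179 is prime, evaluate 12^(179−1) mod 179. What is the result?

1

12^1 ≡ 12 (mod 179)
12^2 ≡ 12^2 = 144 ≡ 144 (mod 179)
12^4 ≡ 144^2 = 20736 ≡ 151 (mod 179)
12^8 ≡ 151^2 = 22801 ≡ 68 (mod 179)
12^16 ≡ 68^2 = 4624 ≡ 149 (mod 179)
12^32 ≡ 149^2 = 22201 ≡ 5 (mod 179)
12^64 ≡ 5^2 = 25 ≡ 25 (mod 179)
12^128 ≡ 25^2 = 625 ≡ 88 (mod 179)
178 = 128 + 32 + 16 + 2 in binary powers of 2.
So 12^178 ≡ 88 · 5 · 149 · 144 ≡ 1 (mod 179).
Since the result is 1, base 12 gives no evidence that 179 is composite.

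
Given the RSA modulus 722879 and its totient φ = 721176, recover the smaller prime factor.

797

φ(n) = (p−1)(q−1) = n − (p+q) + 1, so p + q = 722879 − 721176 + 1 = 1704.
p and q are the roots of t² − 1704t + 722879 = 0.
Discriminant: 1704² − 4·722879 = 2903616 − 2891516 = 12100; √12100 = 110.
q = (1704 − 110)/2 = 797, p = (1704 + 110)/2 = 907.
Check: 797 · 907 = 722879.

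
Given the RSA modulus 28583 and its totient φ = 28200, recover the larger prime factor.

283

φ(n) = (p−1)(q−1) = n − (p+q) + 1, so p + q = 28583 − 28200 + 1 = 384.
p and q are the roots of t² − 384t + 28583 = 0.
Discriminant: 384² − 4·28583 = 147456 − 114332 = 33124; √33124 = 182.
q = (384 − 182)/2 = 101, p = (384 + 182)/2 = 283.
Check: 101 · 283 = 28583.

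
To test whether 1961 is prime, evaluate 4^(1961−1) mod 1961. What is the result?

4^1 ≡ 4 (mod 1961)
4^2 ≡ 4^2 = 16 ≡ 16 (mod 1961)
4^4 ≡ 16^2 = 256 ≡ 256 (mod 1961)
4^8 ≡ 256^2 = 65536 ≡ 823 (mod 1961)
4^16 ≡ 823^2 = 677329 ≡ 784 (mod 1961)
4^32 ≡ 784^2 = 614656 ≡ 863 (mod 1961)
4^64 ≡ 863^2 = 744769 ≡ 1550 (mod 1961)
4^128 ≡ 1550^2 = 2402500 ≡ 275 (mod 1961)
4^256 ≡ 275^2 = 75625 ≡ 1107 (mod 1961)
4^512 ≡ 1107^2 = 1225449 ≡ 1785 (mod 1961)
4^1024 ≡ 1785^2 = 3186225 ≡ 1561 (mod 1961)
1960 = 1024 + 512 + 256 + 128 + 32 + 8 in binary powers of 2.
So 4^1960 ≡ 1561 · 1785 · 1107 · 275 · 863 · 823 ≡ 1561 (mod 1961).
Since 1561 ≠ 1, base 4 is a Fermat witness: 1961 is composite.

1561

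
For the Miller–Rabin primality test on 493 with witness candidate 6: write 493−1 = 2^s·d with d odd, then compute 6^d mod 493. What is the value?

493 − 1 = 492 = 2^2 · 123, so d = 123.
6^1 ≡ 6 (mod 493)
6^2 ≡ 6^2 = 36 ≡ 36 (mod 493)
6^4 ≡ 36^2 = 1296 ≡ 310 (mod 493)
6^8 ≡ 310^2 = 96100 ≡ 458 (mod 493)
6^16 ≡ 458^2 = 209764 ≡ 239 (mod 493)
6^32 ≡ 239^2 = 57121 ≡ 426 (mod 493)
6^64 ≡ 426^2 = 181476 ≡ 52 (mod 493)
123 = 64 + 32 + 16 + 8 + 2 + 1 in binary powers of 2.
So 6^123 ≡ 52 · 426 · 239 · 458 · 36 · 6 ≡ 328 (mod 493).
Squaring chain: 328 → 110; never reaches −1, so base 6 is a Miller–Rabin witness that 493 is composite.

328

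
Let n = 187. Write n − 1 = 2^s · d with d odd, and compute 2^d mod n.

187 − 1 = 186 = 2^1 · 93, so d = 93.
2^1 ≡ 2 (mod 187)
2^2 ≡ 2^2 = 4 ≡ 4 (mod 187)
2^4 ≡ 4^2 = 16 ≡ 16 (mod 187)
2^8 ≡ 16^2 = 256 ≡ 69 (mod 187)
2^16 ≡ 69^2 = 4761 ≡ 86 (mod 187)
2^32 ≡ 86^2 = 7396 ≡ 103 (mod 187)
2^64 ≡ 103^2 = 10609 ≡ 137 (mod 187)
93 = 64 + 16 + 8 + 4 + 1 in binary powers of 2.
So 2^93 ≡ 137 · 86 · 69 · 16 · 2 ≡ 151 (mod 187).
Squaring chain: 151; never reaches −1, so base 2 is a Miller–Rabin witness that 187 is composite.

151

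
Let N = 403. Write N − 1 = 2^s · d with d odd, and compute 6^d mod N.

403 − 1 = 402 = 2^1 · 201, so d = 201.
6^1 ≡ 6 (mod 403)
6^2 ≡ 6^2 = 36 ≡ 36 (mod 403)
6^4 ≡ 36^2 = 1296 ≡ 87 (mod 403)
6^8 ≡ 87^2 = 7569 ≡ 315 (mod 403)
6^16 ≡ 315^2 = 99225 ≡ 87 (mod 403)
6^32 ≡ 87^2 = 7569 ≡ 315 (mod 403)
6^64 ≡ 315^2 = 99225 ≡ 87 (mod 403)
6^128 ≡ 87^2 = 7569 ≡ 315 (mod 403)
201 = 128 + 64 + 8 + 1 in binary powers of 2.
So 6^201 ≡ 315 · 87 · 315 · 6 ≡ 278 (mod 403).
Squaring chain: 278; never reaches −1, so base 6 is a Miller–Rabin witness that 403 is composite.

278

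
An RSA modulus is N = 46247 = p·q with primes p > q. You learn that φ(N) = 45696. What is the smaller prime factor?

φ(n) = (p−1)(q−1) = n − (p+q) + 1, so p + q = 46247 − 45696 + 1 = 552.
p and q are the roots of t² − 552t + 46247 = 0.
Discriminant: 552² − 4·46247 = 304704 − 184988 = 119716; √119716 = 346.
q = (552 − 346)/2 = 103, p = (552 + 346)/2 = 449.
Check: 103 · 449 = 46247.

103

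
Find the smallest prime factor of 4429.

43

4429 is odd.
Digit sum 19, not divisible by 3.
Ends in 9: not divisible by 5.
7: 4429 = 7·632 + 5
11: 4429 = 11·402 + 7
13: 4429 = 13·340 + 9
17: 4429 = 17·260 + 9
19: 4429 = 19·233 + 2
23: 4429 = 23·192 + 13
29: 4429 = 29·152 + 21
31: 4429 = 31·142 + 27
37: 4429 = 37·119 + 26
41: 4429 = 41·108 + 1
43: 4429 = 43·103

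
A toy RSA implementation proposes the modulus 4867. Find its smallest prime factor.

4867 is odd.
Digit sum 25, not divisible by 3.
Ends in 7: not divisible by 5.
7: 4867 = 7·695 + 2
11: 4867 = 11·442 + 5
13: 4867 = 13·374 + 5
17: 4867 = 17·286 + 5
19: 4867 = 19·256 + 3
23: 4867 = 23·211 + 14
29: 4867 = 29·167 + 24
31: 4867 = 31·157

31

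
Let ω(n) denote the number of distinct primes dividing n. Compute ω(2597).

2597 = 7^2 · 53
2597 = 7^2 · 53, which has 2 distinct prime factors.

2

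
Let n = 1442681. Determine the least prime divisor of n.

1442681 is odd.
Digit sum 26, not divisible by 3.
Ends in 1: not divisible by 5.
7: 1442681 = 7·206097 + 2
11: 1442681 = 11·131152 + 9
13: 1442681 = 13·110975 + 6
17: 1442681 = 17·84863 + 10
19: 1442681 = 19·75930 + 11
23: 1442681 = 23·62725 + 6
29: 1442681 = 29·49747 + 18
31: 1442681 = 31·46538 + 3
37: 1442681 = 37·38991 + 14
41: 1442681 = 41·35187 + 14
43: 1442681 = 43·33550 + 31
47: 1442681 = 47·30695 + 16
53: 1442681 = 53·27220 + 21
59: 1442681 = 59·24452 + 13
61: 1442681 = 61·23650 + 31
67: 1442681 = 67·21532 + 37
71: 1442681 = 71·20319 + 32
73: 1442681 = 73·19762 + 55
79: 1442681 = 79·18261 + 62
83: 1442681 = 83·17381 + 58
89: 1442681 = 89·16209 + 80
97: 1442681 = 97·14873

97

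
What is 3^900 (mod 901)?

3^1 ≡ 3 (mod 901)
3^2 ≡ 3^2 = 9 ≡ 9 (mod 901)
3^4 ≡ 9^2 = 81 ≡ 81 (mod 901)
3^8 ≡ 81^2 = 6561 ≡ 254 (mod 901)
3^16 ≡ 254^2 = 64516 ≡ 545 (mod 901)
3^32 ≡ 545^2 = 297025 ≡ 596 (mod 901)
3^64 ≡ 596^2 = 355216 ≡ 222 (mod 901)
3^128 ≡ 222^2 = 49284 ≡ 630 (mod 901)
3^256 ≡ 630^2 = 396900 ≡ 460 (mod 901)
3^512 ≡ 460^2 = 211600 ≡ 766 (mod 901)
900 = 512 + 256 + 128 + 4 in binary powers of 2.
So 3^900 ≡ 766 · 460 · 630 · 81 ≡ 863 (mod 901).
Since 863 ≠ 1, base 3 is a Fermat witness: 901 is composite.

863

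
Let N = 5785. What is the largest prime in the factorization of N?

89

5785 = 5 · 1157
1157 = 13 · 89
89 is prime.
So 5785 = 5 · 13 · 89; the largest prime factor is 89.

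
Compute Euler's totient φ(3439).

Factor: 3439 = 19 · 181.
φ(3439) = (19−1) · (181−1) = 18 · 180 = 3240.

3240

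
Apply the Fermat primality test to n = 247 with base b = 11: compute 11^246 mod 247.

77

11^1 ≡ 11 (mod 247)
11^2 ≡ 11^2 = 121 ≡ 121 (mod 247)
11^4 ≡ 121^2 = 14641 ≡ 68 (mod 247)
11^8 ≡ 68^2 = 4624 ≡ 178 (mod 247)
11^16 ≡ 178^2 = 31684 ≡ 68 (mod 247)
11^32 ≡ 68^2 = 4624 ≡ 178 (mod 247)
11^64 ≡ 178^2 = 31684 ≡ 68 (mod 247)
11^128 ≡ 68^2 = 4624 ≡ 178 (mod 247)
246 = 128 + 64 + 32 + 16 + 4 + 2 in binary powers of 2.
So 11^246 ≡ 178 · 68 · 178 · 68 · 68 · 121 ≡ 77 (mod 247).
Since 77 ≠ 1, base 11 is a Fermat witness: 247 is composite.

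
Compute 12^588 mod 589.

12^1 ≡ 12 (mod 589)
12^2 ≡ 12^2 = 144 ≡ 144 (mod 589)
12^4 ≡ 144^2 = 20736 ≡ 121 (mod 589)
12^8 ≡ 121^2 = 14641 ≡ 505 (mod 589)
12^16 ≡ 505^2 = 255025 ≡ 577 (mod 589)
12^32 ≡ 577^2 = 332929 ≡ 144 (mod 589)
12^64 ≡ 144^2 = 20736 ≡ 121 (mod 589)
12^128 ≡ 121^2 = 14641 ≡ 505 (mod 589)
12^256 ≡ 505^2 = 255025 ≡ 577 (mod 589)
12^512 ≡ 577^2 = 332929 ≡ 144 (mod 589)
588 = 512 + 64 + 8 + 4 in binary powers of 2.
So 12^588 ≡ 144 · 121 · 505 · 121 ≡ 39 (mod 589).
Since 39 ≠ 1, base 12 is a Fermat witness: 589 is composite.

39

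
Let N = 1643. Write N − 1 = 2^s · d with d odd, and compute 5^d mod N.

273

1643 − 1 = 1642 = 2^1 · 821, so d = 821.
5^1 ≡ 5 (mod 1643)
5^2 ≡ 5^2 = 25 ≡ 25 (mod 1643)
5^4 ≡ 25^2 = 625 ≡ 625 (mod 1643)
5^8 ≡ 625^2 = 390625 ≡ 1234 (mod 1643)
5^16 ≡ 1234^2 = 1522756 ≡ 1338 (mod 1643)
5^32 ≡ 1338^2 = 1790244 ≡ 1017 (mod 1643)
5^64 ≡ 1017^2 = 1034289 ≡ 842 (mod 1643)
5^128 ≡ 842^2 = 708964 ≡ 831 (mod 1643)
5^256 ≡ 831^2 = 690561 ≡ 501 (mod 1643)
5^512 ≡ 501^2 = 251001 ≡ 1265 (mod 1643)
821 = 512 + 256 + 32 + 16 + 4 + 1 in binary powers of 2.
So 5^821 ≡ 1265 · 501 · 1017 · 1338 · 625 · 5 ≡ 273 (mod 1643).
Squaring chain: 273; never reaches −1, so base 5 is a Miller–Rabin witness that 1643 is composite.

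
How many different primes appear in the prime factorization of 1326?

4

1326 = 2 · 663
663 = 3 · 221
221 = 13 · 17
1326 = 2 · 3 · 13 · 17, which has 4 distinct prime factors.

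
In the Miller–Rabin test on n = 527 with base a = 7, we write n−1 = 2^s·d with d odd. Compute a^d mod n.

527 − 1 = 526 = 2^1 · 263, so d = 263.
7^1 ≡ 7 (mod 527)
7^2 ≡ 7^2 = 49 ≡ 49 (mod 527)
7^4 ≡ 49^2 = 2401 ≡ 293 (mod 527)
7^8 ≡ 293^2 = 85849 ≡ 475 (mod 527)
7^16 ≡ 475^2 = 225625 ≡ 69 (mod 527)
7^32 ≡ 69^2 = 4761 ≡ 18 (mod 527)
7^64 ≡ 18^2 = 324 ≡ 324 (mod 527)
7^128 ≡ 324^2 = 104976 ≡ 103 (mod 527)
7^256 ≡ 103^2 = 10609 ≡ 69 (mod 527)
263 = 256 + 4 + 2 + 1 in binary powers of 2.
So 7^263 ≡ 69 · 293 · 49 · 7 ≡ 165 (mod 527).
Squaring chain: 165; never reaches −1, so base 7 is a Miller–Rabin witness that 527 is composite.

165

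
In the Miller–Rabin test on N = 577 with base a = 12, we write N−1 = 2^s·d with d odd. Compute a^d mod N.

550

577 − 1 = 576 = 2^6 · 9, so d = 9.
12^1 ≡ 12 (mod 577)
12^2 ≡ 12^2 = 144 ≡ 144 (mod 577)
12^4 ≡ 144^2 = 20736 ≡ 541 (mod 577)
12^8 ≡ 541^2 = 292681 ≡ 142 (mod 577)
9 = 8 + 1 in binary powers of 2.
So 12^9 ≡ 142 · 12 ≡ 550 (mod 577).
Squaring chain: 550 → 152 → 24 → 576 → 1 → 1; reaches −1, so base 12 does not prove 577 composite.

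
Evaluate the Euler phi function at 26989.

26656

Factor: 26989 = 137 · 197.
φ(26989) = (137−1) · (197−1) = 136 · 196 = 26656.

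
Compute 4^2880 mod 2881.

107

4^1 ≡ 4 (mod 2881)
4^2 ≡ 4^2 = 16 ≡ 16 (mod 2881)
4^4 ≡ 16^2 = 256 ≡ 256 (mod 2881)
4^8 ≡ 256^2 = 65536 ≡ 2154 (mod 2881)
4^16 ≡ 2154^2 = 4639716 ≡ 1306 (mod 2881)
4^32 ≡ 1306^2 = 1705636 ≡ 84 (mod 2881)
4^64 ≡ 84^2 = 7056 ≡ 1294 (mod 2881)
4^128 ≡ 1294^2 = 1674436 ≡ 575 (mod 2881)
4^256 ≡ 575^2 = 330625 ≡ 2191 (mod 2881)
4^512 ≡ 2191^2 = 4800481 ≡ 735 (mod 2881)
4^1024 ≡ 735^2 = 540225 ≡ 1478 (mod 2881)
4^2048 ≡ 1478^2 = 2184484 ≡ 686 (mod 2881)
2880 = 2048 + 512 + 256 + 64 in binary powers of 2.
So 4^2880 ≡ 686 · 735 · 2191 · 1294 ≡ 107 (mod 2881).
Since 107 ≠ 1, base 4 is a Fermat witness: 2881 is composite.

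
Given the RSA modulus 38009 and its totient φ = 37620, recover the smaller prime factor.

φ(n) = (p−1)(q−1) = n − (p+q) + 1, so p + q = 38009 − 37620 + 1 = 390.
p and q are the roots of t² − 390t + 38009 = 0.
Discriminant: 390² − 4·38009 = 152100 − 152036 = 64; √64 = 8.
q = (390 − 8)/2 = 191, p = (390 + 8)/2 = 199.
Check: 191 · 199 = 38009.

191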